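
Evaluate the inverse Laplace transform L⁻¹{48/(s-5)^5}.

L⁻¹{n!/(s-a)^(n+1)} = t^n·e^(at) with n=4, a=5. So L⁻¹{24/(s-5)^5} = t^4·e^(5t), and L⁻¹{48/(s-5)^5} = (48/24)·t^4·e^(5t) = 2·t^4·e^(5t)

Final answer: 2·t^4·e^(5t)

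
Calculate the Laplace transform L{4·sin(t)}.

L{sin(ωt)} = ω/(s² + ω²), so L{sin(t)} = 1/(s² + 1). Then L{4·sin(t)} = 4·1/(s² + 1) = 4/(s² + 1)

Final answer: 4/(s² + 1)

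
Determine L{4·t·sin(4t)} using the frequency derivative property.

L{sin(4t)} = 4/(s² + 16). By L{t·f(t)} = -F'(s): -d/ds[4/(s² + 16)] = -(4)·(-2s)/(s² + 16)² = 8s/(s² + 16)². Then L{4·t·sin(4t)} = 4·8s/(s² + 16)² = 32s/(s² + 16)²

Final answer: 32s/(s² + 16)²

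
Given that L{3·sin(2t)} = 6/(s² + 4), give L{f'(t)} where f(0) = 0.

L{f'(t)} = s·F(s) - f(0) = s·6/(s² + 4) - 0 = 6s/(s² + 4)

Final answer: 6s/(s² + 4)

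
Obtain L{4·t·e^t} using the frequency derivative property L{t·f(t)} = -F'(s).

L{e^t} = 1/(s-1). By frequency derivative: L{t·e^t} = -d/ds[1/(s-1)] = -(-1)/(s-1)² = 1/(s-1)². Then L{4·t·e^t} = 4·1/(s-1)² = 4/(s-1)²

Final answer: 4/(s-1)²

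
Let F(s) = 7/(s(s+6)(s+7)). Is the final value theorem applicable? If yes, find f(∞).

Poles of sF(s) = 7/((s+6)(s+7)) are at s = -6 and s = -7, both in the left half-plane. Theorem applies. f(∞) = lim_{s→0} sF(s) = 7/(6·7) = 1/6

Final answer: 1/6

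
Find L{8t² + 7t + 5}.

L{8t² + 7t + 5} = 8·2/s³ + 7/s² + 5/s = 16/s³ + 7/s² + 5/s

Final answer: 16/s³ + 7/s² + 5/s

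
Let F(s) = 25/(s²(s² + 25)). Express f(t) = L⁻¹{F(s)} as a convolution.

25/(s²(s² + 25)) = (1/s²)·(25/(s² + 25)) = L{t}·L{5·sin(5t)}. So f(t) = t*(5·sin(5t)) = ∫₀ᵗ 5τ·sin(5(t-τ)) dτ

Final answer: ∫₀ᵗ 5τ·sin(5(t-τ)) dτ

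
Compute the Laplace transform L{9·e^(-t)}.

L{e^(at)} = 1/(s-a), so L{e^(-t)} = 1/(s+1). Then L{9·e^(-t)} = 9/(s+1)

Final answer: 9/(s+1)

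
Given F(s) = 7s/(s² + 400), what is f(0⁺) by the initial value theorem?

f(0⁺) = lim_{s→∞} s·7s/(s² + 400) = lim_{s→∞} 7s²/(s² + 400) = 7

Final answer: 7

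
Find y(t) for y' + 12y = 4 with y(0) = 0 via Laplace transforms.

sY + 12Y = 4/s. Y = 4/(s(s+12)). Partial fractions: Y = 1/3/s - 1/3/(s+12)

Final answer: y(t) = 1/3(1 - e^(-12t))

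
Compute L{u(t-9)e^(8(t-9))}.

u(t-a)f(t-a) with f(t)=e^(8t). L{e^(8t)} = 1/(s-8). By time shift: e^(-9s)/(s-8)

Final answer: e^(-9s)/(s-8)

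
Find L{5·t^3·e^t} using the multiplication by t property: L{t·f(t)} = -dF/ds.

Using L{t^n·e^(at)} = n!/(s-a)^(n+1), L{t^3·e^t} = 6/(s-1)^4, so L{5·t^3·e^t} = 5·6/(s-1)^4 = 30/(s-1)^4

Final answer: 30/(s-1)^4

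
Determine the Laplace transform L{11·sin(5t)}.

L{sin(ωt)} = ω/(s² + ω²), so L{sin(5t)} = 5/(s² + 25). Then L{11·sin(5t)} = 11·5/(s² + 25) = 55/(s² + 25)

Final answer: 55/(s² + 25)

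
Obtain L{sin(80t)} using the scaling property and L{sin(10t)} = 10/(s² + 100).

Using L{f(at)} = (1/a)F(s/a) with a=8: L{sin(80t)} = (1/8) · 10/((s/8)² + 100) = (1/8) · 10·64/(s² + 6400) = 80/(s² + 6400)

Final answer: 80/(s² + 6400)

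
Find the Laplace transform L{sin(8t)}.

L{sin(ωt)} = ω/(s² + ω²), so L{sin(8t)} = 8/(s² + 64)

Final answer: 8/(s² + 64)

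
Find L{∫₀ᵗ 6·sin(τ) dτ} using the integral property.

L{∫₀ᵗ f(τ)dτ} = F(s)/s with F(s) = 6/(s² + 1), so the result is (6/(s² + 1))/s = 6/(s(s² + 1))

Final answer: 6/(s(s² + 1))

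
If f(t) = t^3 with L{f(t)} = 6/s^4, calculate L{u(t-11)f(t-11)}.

Time shift theorem: L{u(t-a)f(t-a)} = e^(-as)F(s). Here a=11, F(s) = 6/s^4, so L{u(t-11)f(t-11)} = e^(-11s)·6/s^4

Final answer: e^(-11s)·6/s^4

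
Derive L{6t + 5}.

L{6t + 5} = 6·L{t} + 5·L{1} = 6/s² + 5/s

Final answer: 6/s² + 5/s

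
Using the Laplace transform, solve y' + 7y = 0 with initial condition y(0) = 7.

L{y'} + 7L{y} = 0. sY - 7 + 7Y = 0. Y(s+7) = 7. Y = 7/(s+7)

Final answer: y(t) = 7e^(-7t)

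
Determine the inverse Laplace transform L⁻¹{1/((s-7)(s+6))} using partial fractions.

Decompose: A/(s-7) + B/(s+6). A = 1/13, B = -1/13. f(t) = (e^(7t) - e^(-6t))/13

Final answer: (e^(7t) - e^(-6t))/13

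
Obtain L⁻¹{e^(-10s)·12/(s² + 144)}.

L⁻¹{12/(s² + 144)} = sin(12t). By the time shift theorem, L⁻¹{e^(-as)F(s)} = u(t-a)f(t-a) with a=10, so L⁻¹{e^(-10s)·12/(s² + 144)} = u(t-10)·sin(12(t-10))

Final answer: u(t-10)·sin(12(t-10))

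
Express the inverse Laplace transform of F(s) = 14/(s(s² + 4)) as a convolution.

14/(s(s² + 4)) = (1/s)·(14/(s² + 4)) = L{1}·L{7·sin(2t)}. So f(t) = 1*(7·sin(2t)) = ∫₀ᵗ 7·sin(2τ) dτ

Final answer: ∫₀ᵗ 7·sin(2τ) dτ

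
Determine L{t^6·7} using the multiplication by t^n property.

L{7} = 7/s. d^1/ds^1[1/s] = -1/s². d^2/ds^2[1/s] = 2/s^3. d^3/ds^3[1/s] = -6/s^4. d^4/ds^4[1/s] = 24/s^5. d^5/ds^5[1/s] = -120/s^6. d^6/ds^6[1/s] = 720/s^7. So L{t^6} = (-1)^{6}·720/s^7 = 720/s^7. Then L{t^6·7} = 7·720/s^7 = 5040/s^7

Final answer: 5040/s^7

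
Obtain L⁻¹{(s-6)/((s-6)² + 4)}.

Using frequency shift: L⁻¹{(s-a)/((s-a)² + b²)} = e^(at)cos(bt). Here a=6, b=2

Final answer: e^(6t)·cos(2t)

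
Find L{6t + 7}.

L{6t + 7} = 6·L{t} + 7·L{1} = 6/s² + 7/s

Final answer: 6/s² + 7/s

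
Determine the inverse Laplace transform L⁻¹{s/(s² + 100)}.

L⁻¹{s/(s² + 100)} = cos(10t)

Final answer: cos(10t)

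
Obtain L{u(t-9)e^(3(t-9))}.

u(t-a)f(t-a) with f(t)=e^(3t). L{e^(3t)} = 1/(s-3). By time shift: e^(-9s)/(s-3)

Final answer: e^(-9s)/(s-3)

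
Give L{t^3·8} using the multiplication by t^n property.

L{8} = 8/s. d^1/ds^1[1/s] = -1/s². d^2/ds^2[1/s] = 2/s^3. d^3/ds^3[1/s] = -6/s^4. So L{t^3} = (-1)^{3}·-6/s^4 = 6/s^4. Then L{t^3·8} = 8·6/s^4 = 48/s^4

Final answer: 48/s^4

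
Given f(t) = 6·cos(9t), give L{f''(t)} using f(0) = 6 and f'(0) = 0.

F(s) = 6s/(s² + 81). L{f''(t)} = s²F(s) - sf(0) - f'(0) = 6s³/(s² + 81) - 6s = (6s³ - 6s(s² + 81))/(s² + 81) = -486s/(s² + 81)

Final answer: -486s/(s² + 81)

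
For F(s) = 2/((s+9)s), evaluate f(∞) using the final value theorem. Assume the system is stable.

f(∞) = lim_{s→0} sF(s) = lim_{s→0} 2/(s+9) = 2/9

Final answer: 2/9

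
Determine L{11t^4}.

L{t^n} = n!/s^(n+1). So L{11t^4} = 11·4!/s^5 = 264/s^5

Final answer: 264/s^5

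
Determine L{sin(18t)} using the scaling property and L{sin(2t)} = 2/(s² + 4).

Using L{f(at)} = (1/a)F(s/a) with a=9: L{sin(18t)} = (1/9) · 2/((s/9)² + 4) = (1/9) · 2·81/(s² + 324) = 18/(s² + 324)

Final answer: 18/(s² + 324)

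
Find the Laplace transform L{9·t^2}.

L{t^n} = n!/s^(n+1), so L{t^2} = 2/s^3. Then L{9·t^2} = 9·2/s^3 = 18/s^3

Final answer: 18/s^3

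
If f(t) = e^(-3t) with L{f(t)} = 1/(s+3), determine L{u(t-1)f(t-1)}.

Time shift theorem: L{u(t-a)f(t-a)} = e^(-as)F(s). Here a=1, F(s) = 1/(s+3), so L{u(t-1)f(t-1)} = e^(-s)·1/(s+3)

Final answer: e^(-s)·1/(s+3)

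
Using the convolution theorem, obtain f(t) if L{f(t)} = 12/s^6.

12/s^6 = (12/s)·(1/s^5) = L{12}·L{t^4/24}. By convolution, f(t) = 12*t^4/24 = ∫₀ᵗ 12·τ^4/24 dτ = 12·t^5/120

Final answer: 12·t^5/120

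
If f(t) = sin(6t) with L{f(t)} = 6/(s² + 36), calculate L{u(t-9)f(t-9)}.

Time shift theorem: L{u(t-a)f(t-a)} = e^(-as)F(s). Here a=9, F(s) = 6/(s² + 36), so L{u(t-9)f(t-9)} = e^(-9s)·6/(s² + 36)

Final answer: e^(-9s)·6/(s² + 36)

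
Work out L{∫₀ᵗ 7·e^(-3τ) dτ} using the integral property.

L{∫₀ᵗ f(τ)dτ} = F(s)/s with F(s) = 7/(s+3), so L{∫₀ᵗ 7·e^(-3τ) dτ} = 7/(s(s+3))

Final answer: 7/(s(s+3))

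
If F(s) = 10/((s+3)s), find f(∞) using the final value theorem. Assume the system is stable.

f(∞) = lim_{s→0} sF(s) = lim_{s→0} 10/(s+3) = 10/3

Final answer: 10/3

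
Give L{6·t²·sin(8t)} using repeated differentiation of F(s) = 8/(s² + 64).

F(s) = 8/(s² + 64). F'(s) = -16s/(s² + 64)². F''(s) = -16(64 - 3s²)/(s² + 64)³ = (48s² - 1024)/(s² + 64)³. So L{t²·sin(8t)} = (-1)² F''(s) = (48s² - 1024)/(s² + 64)³. Then L{6·t²·sin(8t)} = 6·(48s² - 1024)/(s² + 64)³ = (288s² - 6144)/(s² + 64)³

Final answer: (288s² - 6144)/(s² + 64)³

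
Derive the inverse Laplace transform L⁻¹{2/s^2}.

L⁻¹{n!/s^(n+1)} = t^n with n=1. So L⁻¹{1/s^2} = t, and L⁻¹{2/s^2} = (2/1)·t = 2·t

Final answer: 2·t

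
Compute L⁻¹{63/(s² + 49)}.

This is the form c·a/(s² + a²) with a = 7, c = 9. L⁻¹ = 9·sin(7t)

Final answer: 9·sin(7t)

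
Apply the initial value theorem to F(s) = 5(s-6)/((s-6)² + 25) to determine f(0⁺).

f(0⁺) = lim_{s→∞} sF(s) = lim_{s→∞} 5s(s-6)/((s-6)² + 25) = 5

Final answer: 5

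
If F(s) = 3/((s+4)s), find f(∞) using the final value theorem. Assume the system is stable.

f(∞) = lim_{s→0} sF(s) = lim_{s→0} 3/(s+4) = 3/4

Final answer: 3/4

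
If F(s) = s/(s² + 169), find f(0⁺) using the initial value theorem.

f(0⁺) = lim_{s→∞} s·s/(s² + 169) = lim_{s→∞} s²/(s² + 169) = 1

Final answer: 1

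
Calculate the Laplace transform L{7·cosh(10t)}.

L{cosh(ωt)} = s/(s² - ω²), so L{cosh(10t)} = s/(s² - 100). Then L{7·cosh(10t)} = 7·s/(s² - 100) = 7s/(s² - 100)

Final answer: 7s/(s² - 100)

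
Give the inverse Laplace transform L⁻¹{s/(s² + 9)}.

L⁻¹{s/(s² + 9)} = cos(3t)

Final answer: cos(3t)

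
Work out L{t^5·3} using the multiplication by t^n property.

L{3} = 3/s. d^1/ds^1[1/s] = -1/s². d^2/ds^2[1/s] = 2/s^3. d^3/ds^3[1/s] = -6/s^4. d^4/ds^4[1/s] = 24/s^5. d^5/ds^5[1/s] = -120/s^6. So L{t^5} = (-1)^{5}·-120/s^6 = 120/s^6. Then L{t^5·3} = 3·120/s^6 = 360/s^6

Final answer: 360/s^6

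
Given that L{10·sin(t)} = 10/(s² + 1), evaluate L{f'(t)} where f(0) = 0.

L{f'(t)} = s·F(s) - f(0) = s·10/(s² + 1) - 0 = 10s/(s² + 1)

Final answer: 10s/(s² + 1)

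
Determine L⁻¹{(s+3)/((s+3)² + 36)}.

Using frequency shift: L⁻¹{(s-a)/((s-a)² + b²)} = e^(at)cos(bt). Here a=-3, b=6

Final answer: e^(-3t)·cos(6t)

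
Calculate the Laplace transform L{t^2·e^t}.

L{t^n·e^(at)} = n!/(s-a)^(n+1), so L{t^2·e^t} = 2/(s-1)^3

Final answer: 2/(s-1)^3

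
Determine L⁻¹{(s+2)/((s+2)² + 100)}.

Using frequency shift: L⁻¹{(s-a)/((s-a)² + b²)} = e^(at)cos(bt). Here a=-2, b=10

Final answer: e^(-2t)·cos(10t)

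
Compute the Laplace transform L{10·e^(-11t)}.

L{e^(at)} = 1/(s-a), so L{e^(-11t)} = 1/(s+11). Then L{10·e^(-11t)} = 10/(s+11)

Final answer: 10/(s+11)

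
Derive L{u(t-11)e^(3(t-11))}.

u(t-a)f(t-a) with f(t)=e^(3t). L{e^(3t)} = 1/(s-3). By time shift: e^(-11s)/(s-3)

Final answer: e^(-11s)/(s-3)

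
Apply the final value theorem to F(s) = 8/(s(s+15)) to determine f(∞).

f(∞) = lim_{s→0} s·8/(s(s+15)) = lim_{s→0} 8/(s+15) = 8/15 = 8/15

Final answer: 8/15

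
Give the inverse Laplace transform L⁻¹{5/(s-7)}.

L⁻¹{1/(s-a)} = e^(at), so L⁻¹{1/(s-7)} = e^(7t), and L⁻¹{5/(s-7)} = 5·e^(7t)

Final answer: 5·e^(7t)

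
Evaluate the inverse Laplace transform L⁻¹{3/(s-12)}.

L⁻¹{1/(s-a)} = e^(at), so L⁻¹{1/(s-12)} = e^(12t), and L⁻¹{3/(s-12)} = 3·e^(12t)

Final answer: 3·e^(12t)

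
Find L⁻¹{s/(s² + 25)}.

This is the form c·s/(s² + a²) with a = 5. L⁻¹ = cos(5t)

Final answer: cos(5t)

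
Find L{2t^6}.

L{t^n} = n!/s^(n+1). So L{2t^6} = 2·6!/s^7 = 1440/s^7

Final answer: 1440/s^7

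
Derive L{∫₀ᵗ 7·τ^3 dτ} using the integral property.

L{∫₀ᵗ f(τ)dτ} = F(s)/s with f(t) = 7t^3. F(s) = 42/s^4, so L{∫₀ᵗ 7·τ^3 dτ} = (42/s^4)/s = 42/s^5. (Check: ∫₀ᵗ 7·τ^3 dτ = 7t^4/4.)

Final answer: 42/s^5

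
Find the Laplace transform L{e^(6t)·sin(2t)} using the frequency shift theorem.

Frequency shift: L{e^(at)f(t)} = F(s-a). L{e^(6t)·sin(2t)} = 2/((s-6)² + 4)

Final answer: 2/((s-6)² + 4)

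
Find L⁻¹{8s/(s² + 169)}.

This is the form c·s/(s² + a²) with a = 13, c = 8. L⁻¹ = 8·cos(13t)

Final answer: 8·cos(13t)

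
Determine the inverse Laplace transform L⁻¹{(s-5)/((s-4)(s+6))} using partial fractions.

Using partial fractions, f(t) = (-e^(4t) + 11e^(-6t))/10

Final answer: (-e^(4t) + 11e^(-6t))/10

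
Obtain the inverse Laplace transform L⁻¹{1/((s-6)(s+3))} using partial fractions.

Decompose: A/(s-6) + B/(s+3). A = 1/9, B = -1/9. f(t) = (e^(6t) - e^(-3t))/9

Final answer: (e^(6t) - e^(-3t))/9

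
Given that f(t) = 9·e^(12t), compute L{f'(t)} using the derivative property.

f(0) = 9, F(s) = 9/(s-12). L{f'(t)} = s·F(s) - f(0) = 9s/(s-12) - 9 = (9s - 9(s-12))/(s-12) = 108/(s-12)

Final answer: 108/(s-12)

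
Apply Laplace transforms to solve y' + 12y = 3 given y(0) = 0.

sY + 12Y = 3/s. Y = 3/(s(s+12)). Partial fractions: Y = 1/4/s - 1/4/(s+12)

Final answer: y(t) = 1/4(1 - e^(-12t))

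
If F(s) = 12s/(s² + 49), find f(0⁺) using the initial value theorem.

f(0⁺) = lim_{s→∞} s·12s/(s² + 49) = lim_{s→∞} 12s²/(s² + 49) = 12

Final answer: 12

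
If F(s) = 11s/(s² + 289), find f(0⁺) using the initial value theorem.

f(0⁺) = lim_{s→∞} s·11s/(s² + 289) = lim_{s→∞} 11s²/(s² + 289) = 11

Final answer: 11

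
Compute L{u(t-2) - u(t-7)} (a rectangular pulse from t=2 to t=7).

L{u(t-a)} = e^(-as)/s. L{u(t-2) - u(t-7)} = (e^(-2s) - e^(-7s))/s

Final answer: (e^(-2s) - e^(-7s))/s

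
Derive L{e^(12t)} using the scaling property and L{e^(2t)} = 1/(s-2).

Using L{f(at)} = (1/a)F(s/a) with a=6 and f(t) = e^(2t): L{e^(12t)} = (1/6) · 1/((s/6)-2) = (1/6) · 6/(s-12) = 1/(s-12)

Final answer: 1/(s-12)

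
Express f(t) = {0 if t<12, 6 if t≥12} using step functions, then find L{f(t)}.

f(t) = 6·u(t-12). L{u(t-12)} = e^(-12s)/s, so L{f(t)} = 6·e^(-12s)/s

Final answer: 6·e^(-12s)/s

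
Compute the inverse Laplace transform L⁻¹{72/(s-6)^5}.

L⁻¹{n!/(s-a)^(n+1)} = t^n·e^(at) with n=4, a=6. So L⁻¹{24/(s-6)^5} = t^4·e^(6t), and L⁻¹{72/(s-6)^5} = (72/24)·t^4·e^(6t) = 3·t^4·e^(6t)

Final answer: 3·t^4·e^(6t)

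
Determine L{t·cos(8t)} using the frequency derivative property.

L{cos(8t)} = s/(s² + 64). Derivative: d/ds[s/(s² + 64)] = [(s² + 64) - s·2s]/(s² + 64)² = (64 - s²)/(s² + 64)². So L{t·cos(8t)} = -F'(s) = (s² - 64)/(s² + 64)²

Final answer: (s² - 64)/(s² + 64)²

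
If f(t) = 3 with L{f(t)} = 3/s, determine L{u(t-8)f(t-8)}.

Time shift theorem: L{u(t-a)f(t-a)} = e^(-as)F(s). Here a=8, F(s) = 3/s, so L{u(t-8)f(t-8)} = e^(-8s)·3/s

Final answer: e^(-8s)·3/s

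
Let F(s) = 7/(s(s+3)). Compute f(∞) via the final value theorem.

f(∞) = lim_{s→0} s·7/(s(s+3)) = lim_{s→0} 7/(s+3) = 7/3 = 7/3

Final answer: 7/3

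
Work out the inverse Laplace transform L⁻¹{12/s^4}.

L⁻¹{n!/s^(n+1)} = t^n with n=3. So L⁻¹{6/s^4} = t^3, and L⁻¹{12/s^4} = (12/6)·t^3 = 2·t^3

Final answer: 2·t^3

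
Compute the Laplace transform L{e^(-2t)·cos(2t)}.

L{e^(at)·cos(ωt)} = (s-a)/((s-a)² + ω²), so L{e^(-2t)·cos(2t)} = (s+2)/((s+2)² + 4)

Final answer: (s+2)/((s+2)² + 4)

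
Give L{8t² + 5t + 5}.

L{8t² + 5t + 5} = 8·2/s³ + 5/s² + 5/s = 16/s³ + 5/s² + 5/s

Final answer: 16/s³ + 5/s² + 5/s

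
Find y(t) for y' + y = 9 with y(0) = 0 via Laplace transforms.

sY + Y = 9/s. Y = 9/(s(s+1)). Partial fractions: Y = 9/s - 9/(s+1)

Final answer: y(t) = 9(1 - e^(-t))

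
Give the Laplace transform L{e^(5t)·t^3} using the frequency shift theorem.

L{e^(at)·t^n} = n!/(s-a)^(n+1), so L{e^(5t)·t^3} = 6/(s-5)^4

Final answer: 6/(s-5)^4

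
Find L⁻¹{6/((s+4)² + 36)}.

Form: b/((s-a)² + b²) → e^(at)sin(bt). With a=-4, b=6

Final answer: e^(-4t)·sin(6t)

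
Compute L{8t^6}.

L{t^n} = n!/s^(n+1). So L{8t^6} = 8·6!/s^7 = 5760/s^7

Final answer: 5760/s^7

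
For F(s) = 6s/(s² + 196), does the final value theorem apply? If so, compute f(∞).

The final value theorem requires all poles of sF(s) in the left half-plane. sF(s) = 6s²/(s² + 196) has poles at s = ±14i (imaginary axis). Theorem does NOT apply (oscillatory system).

Final answer: Not applicable (oscillatory)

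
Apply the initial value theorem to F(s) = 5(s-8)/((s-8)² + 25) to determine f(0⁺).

f(0⁺) = lim_{s→∞} sF(s) = lim_{s→∞} 5s(s-8)/((s-8)² + 25) = 5

Final answer: 5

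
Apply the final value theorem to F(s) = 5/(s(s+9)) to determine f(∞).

f(∞) = lim_{s→0} s·5/(s(s+9)) = lim_{s→0} 5/(s+9) = 5/9 = 5/9

Final answer: 5/9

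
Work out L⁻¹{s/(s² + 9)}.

This is the form c·s/(s² + a²) with a = 3. L⁻¹ = cos(3t)

Final answer: cos(3t)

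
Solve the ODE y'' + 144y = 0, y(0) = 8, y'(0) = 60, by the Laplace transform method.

L{y''} + 144L{y} = 0. s²Y - 8s - 60 + 144Y = 0. Y(s² + 144) = 8s + 60. Y = (8s + 60)/(s² + 144). Inverting: y(t) = 8cos(12t) + 5sin(12t)

Final answer: y(t) = 8cos(12t) + 5sin(12t)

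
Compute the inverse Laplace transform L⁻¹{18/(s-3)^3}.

L⁻¹{n!/(s-a)^(n+1)} = t^n·e^(at) with n=2, a=3. So L⁻¹{2/(s-3)^3} = t^2·e^(3t), and L⁻¹{18/(s-3)^3} = (18/2)·t^2·e^(3t) = 9·t^2·e^(3t)

Final answer: 9·t^2·e^(3t)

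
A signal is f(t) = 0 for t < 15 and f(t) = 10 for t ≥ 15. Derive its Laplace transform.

f(t) = 10·u(t-15). L{u(t-15)} = e^(-15s)/s, so L{f(t)} = 10·e^(-15s)/s

Final answer: 10·e^(-15s)/s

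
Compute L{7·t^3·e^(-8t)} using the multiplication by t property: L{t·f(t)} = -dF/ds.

Using L{t^n·e^(at)} = n!/(s-a)^(n+1), L{t^3·e^(-8t)} = 6/(s+8)^4, so L{7·t^3·e^(-8t)} = 7·6/(s+8)^4 = 42/(s+8)^4

Final answer: 42/(s+8)^4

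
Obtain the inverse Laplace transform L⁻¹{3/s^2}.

L⁻¹{n!/s^(n+1)} = t^n with n=1. So L⁻¹{1/s^2} = t, and L⁻¹{3/s^2} = (3/1)·t = 3·t

Final answer: 3·t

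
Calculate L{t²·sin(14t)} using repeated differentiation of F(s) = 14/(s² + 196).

F(s) = 14/(s² + 196). F'(s) = -28s/(s² + 196)². F''(s) = -28(196 - 3s²)/(s² + 196)³ = (84s² - 5488)/(s² + 196)³. So L{t²·sin(14t)} = (-1)² F''(s) = (84s² - 5488)/(s² + 196)³

Final answer: (84s² - 5488)/(s² + 196)³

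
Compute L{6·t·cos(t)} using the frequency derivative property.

L{cos(t)} = s/(s² + 1). Derivative: d/ds[s/(s² + 1)] = [(s² + 1) - s·2s]/(s² + 1)² = (1 - s²)/(s² + 1)². So L{t·cos(t)} = -F'(s) = (s² - 1)/(s² + 1)². Then L{6·t·cos(t)} = 6·(s² - 1)/(s² + 1)²

Final answer: 6·(s² - 1)/(s² + 1)²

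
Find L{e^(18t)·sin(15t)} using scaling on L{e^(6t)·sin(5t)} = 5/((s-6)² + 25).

Scaling with a=3: L{e^(18t)·sin(15t)} = (1/3) · 5/((s/3-6)² + 25). Simplifying: 15/((s-18)² + 225)

Final answer: 15/((s-18)² + 225)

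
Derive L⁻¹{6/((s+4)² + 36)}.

Form: b/((s-a)² + b²) → e^(at)sin(bt). With a=-4, b=6

Final answer: e^(-4t)·sin(6t)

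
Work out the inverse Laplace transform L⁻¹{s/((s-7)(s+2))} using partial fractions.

Using partial fractions, f(t) = (7e^(7t) + 2e^(-2t))/9

Final answer: (7e^(7t) + 2e^(-2t))/9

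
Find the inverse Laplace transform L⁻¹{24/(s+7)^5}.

L⁻¹{n!/(s-a)^(n+1)} = t^n·e^(at), so L⁻¹{24/(s+7)^5} = t^4·e^(-7t)

Final answer: t^4·e^(-7t)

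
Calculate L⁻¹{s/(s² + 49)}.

This is the form c·s/(s² + a²) with a = 7. L⁻¹ = cos(7t)

Final answer: cos(7t)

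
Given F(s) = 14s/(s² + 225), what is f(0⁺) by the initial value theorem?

f(0⁺) = lim_{s→∞} s·14s/(s² + 225) = lim_{s→∞} 14s²/(s² + 225) = 14

Final answer: 14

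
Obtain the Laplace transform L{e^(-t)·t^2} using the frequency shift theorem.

L{e^(at)·t^n} = n!/(s-a)^(n+1), so L{e^(-t)·t^2} = 2/(s+1)^3

Final answer: 2/(s+1)^3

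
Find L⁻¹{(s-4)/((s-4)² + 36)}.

Using frequency shift: L⁻¹{(s-a)/((s-a)² + b²)} = e^(at)cos(bt). Here a=4, b=6

Final answer: e^(4t)·cos(6t)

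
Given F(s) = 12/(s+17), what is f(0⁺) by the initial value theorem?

f(0⁺) = lim_{s→∞} s·12/(s+17) = lim_{s→∞} 12s/(s+17) = 12

Final answer: 12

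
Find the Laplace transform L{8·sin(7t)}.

L{sin(ωt)} = ω/(s² + ω²), so L{sin(7t)} = 7/(s² + 49). Then L{8·sin(7t)} = 8·7/(s² + 49) = 56/(s² + 49)

Final answer: 56/(s² + 49)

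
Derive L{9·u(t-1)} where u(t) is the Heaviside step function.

L{u(t-a)} = e^(-as)/s. Here a=1, so L{u(t-1)} = e^(-s)/s, and L{9·u(t-1)} = 9·e^(-s)/s

Final answer: 9·e^(-s)/s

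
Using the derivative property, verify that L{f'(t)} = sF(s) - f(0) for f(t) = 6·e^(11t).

f'(t) = 66e^(11t). Direct: L{f'(t)} = 66/(s-11). Property: s·6/(s-11) - 6 = (6s - 6(s-11))/(s-11) = 66/(s-11). ✓

Final answer: 66/(s-11)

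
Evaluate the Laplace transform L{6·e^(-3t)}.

L{e^(at)} = 1/(s-a), so L{e^(-3t)} = 1/(s+3). Then L{6·e^(-3t)} = 6/(s+3)

Final answer: 6/(s+3)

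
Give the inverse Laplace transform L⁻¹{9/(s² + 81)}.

L⁻¹{9/(s² + 81)} = sin(9t)

Final answer: sin(9t)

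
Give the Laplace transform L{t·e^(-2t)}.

L{t^n·e^(at)} = n!/(s-a)^(n+1), so L{t·e^(-2t)} = 1/(s+2)^2

Final answer: 1/(s+2)^2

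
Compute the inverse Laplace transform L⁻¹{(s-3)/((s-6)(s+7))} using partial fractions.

Using partial fractions, f(t) = (3e^(6t) + 10e^(-7t))/13

Final answer: (3e^(6t) + 10e^(-7t))/13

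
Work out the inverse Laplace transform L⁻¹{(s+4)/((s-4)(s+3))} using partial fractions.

Using partial fractions, f(t) = (8e^(4t) - e^(-3t))/7

Final answer: (8e^(4t) - e^(-3t))/7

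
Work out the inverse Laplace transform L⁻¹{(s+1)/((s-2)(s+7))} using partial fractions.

Using partial fractions, f(t) = (3e^(2t) + 6e^(-7t))/9

Final answer: (3e^(2t) + 6e^(-7t))/9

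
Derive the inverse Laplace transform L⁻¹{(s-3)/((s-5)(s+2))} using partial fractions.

Using partial fractions, f(t) = (2e^(5t) + 5e^(-2t))/7

Final answer: (2e^(5t) + 5e^(-2t))/7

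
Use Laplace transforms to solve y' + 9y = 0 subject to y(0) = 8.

L{y'} + 9L{y} = 0. sY - 8 + 9Y = 0. Y(s+9) = 8. Y = 8/(s+9)

Final answer: y(t) = 8e^(-9t)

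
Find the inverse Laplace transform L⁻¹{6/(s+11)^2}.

L⁻¹{n!/(s-a)^(n+1)} = t^n·e^(at) with n=1, a=-11. So L⁻¹{1/(s+11)^2} = t·e^(-11t), and L⁻¹{6/(s+11)^2} = (6/1)·t·e^(-11t) = 6·t·e^(-11t)

Final answer: 6·t·e^(-11t)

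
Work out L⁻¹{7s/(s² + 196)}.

This is the form c·s/(s² + a²) with a = 14, c = 7. L⁻¹ = 7·cos(14t)

Final answer: 7·cos(14t)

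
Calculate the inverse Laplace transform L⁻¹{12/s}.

L⁻¹{c/s} = c, so L⁻¹{12/s} = 12

Final answer: 12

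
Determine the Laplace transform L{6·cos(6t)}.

L{cos(ωt)} = s/(s² + ω²), so L{cos(6t)} = s/(s² + 36). Then L{6·cos(6t)} = 6·s/(s² + 36) = 6s/(s² + 36)

Final answer: 6s/(s² + 36)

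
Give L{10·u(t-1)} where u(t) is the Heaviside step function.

L{u(t-a)} = e^(-as)/s. Here a=1, so L{u(t-1)} = e^(-s)/s, and L{10·u(t-1)} = 10·e^(-s)/s

Final answer: 10·e^(-s)/s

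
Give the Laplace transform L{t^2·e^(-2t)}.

L{t^n·e^(at)} = n!/(s-a)^(n+1), so L{t^2·e^(-2t)} = 2/(s+2)^3

Final answer: 2/(s+2)^3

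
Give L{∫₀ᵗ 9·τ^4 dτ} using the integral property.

L{∫₀ᵗ f(τ)dτ} = F(s)/s with f(t) = 9t^4. F(s) = 216/s^5, so L{∫₀ᵗ 9·τ^4 dτ} = (216/s^5)/s = 216/s^6. (Check: ∫₀ᵗ 9·τ^4 dτ = 9t^5/5.)

Final answer: 216/s^6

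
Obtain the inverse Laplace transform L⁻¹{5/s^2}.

L⁻¹{n!/s^(n+1)} = t^n with n=1. So L⁻¹{1/s^2} = t, and L⁻¹{5/s^2} = (5/1)·t = 5·t

Final answer: 5·t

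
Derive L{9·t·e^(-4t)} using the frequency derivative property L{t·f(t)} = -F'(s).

L{e^(-4t)} = 1/(s+4). By frequency derivative: L{t·e^(-4t)} = -d/ds[1/(s+4)] = -(-1)/(s+4)² = 1/(s+4)². Then L{9·t·e^(-4t)} = 9·1/(s+4)² = 9/(s+4)²

Final answer: 9/(s+4)²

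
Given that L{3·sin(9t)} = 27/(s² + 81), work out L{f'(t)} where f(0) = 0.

L{f'(t)} = s·F(s) - f(0) = s·27/(s² + 81) - 0 = 27s/(s² + 81)

Final answer: 27s/(s² + 81)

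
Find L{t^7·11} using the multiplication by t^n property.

L{11} = 11/s. d^1/ds^1[1/s] = -1/s². d^2/ds^2[1/s] = 2/s^3. d^3/ds^3[1/s] = -6/s^4. d^4/ds^4[1/s] = 24/s^5. d^5/ds^5[1/s] = -120/s^6. d^6/ds^6[1/s] = 720/s^7. d^7/ds^7[1/s] = -5040/s^8. So L{t^7} = (-1)^{7}·-5040/s^8 = 5040/s^8. Then L{t^7·11} = 11·5040/s^8 = 55440/s^8

Final answer: 55440/s^8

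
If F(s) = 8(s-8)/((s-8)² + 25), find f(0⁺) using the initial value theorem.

f(0⁺) = lim_{s→∞} sF(s) = lim_{s→∞} 8s(s-8)/((s-8)² + 25) = 8

Final answer: 8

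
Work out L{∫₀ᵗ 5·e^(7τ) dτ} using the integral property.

L{∫₀ᵗ f(τ)dτ} = F(s)/s with F(s) = 5/(s-7), so L{∫₀ᵗ 5·e^(7τ) dτ} = 5/(s(s-7))

Final answer: 5/(s(s-7))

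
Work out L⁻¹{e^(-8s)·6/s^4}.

L⁻¹{6/s^4} = t^3. By the time shift theorem, L⁻¹{e^(-as)F(s)} = u(t-a)f(t-a) with a=8, so L⁻¹{e^(-8s)·6/s^4} = u(t-8)·(t-8)^3

Final answer: u(t-8)·(t-8)^3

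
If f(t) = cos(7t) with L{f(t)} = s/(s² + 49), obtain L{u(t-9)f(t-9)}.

Time shift theorem: L{u(t-a)f(t-a)} = e^(-as)F(s). Here a=9, F(s) = s/(s² + 49), so L{u(t-9)f(t-9)} = e^(-9s)·s/(s² + 49)

Final answer: e^(-9s)·s/(s² + 49)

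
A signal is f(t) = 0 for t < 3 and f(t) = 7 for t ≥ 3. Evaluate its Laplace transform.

f(t) = 7·u(t-3). L{u(t-3)} = e^(-3s)/s, so L{f(t)} = 7·e^(-3s)/s

Final answer: 7·e^(-3s)/s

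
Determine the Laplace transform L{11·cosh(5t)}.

L{cosh(ωt)} = s/(s² - ω²), so L{cosh(5t)} = s/(s² - 25). Then L{11·cosh(5t)} = 11·s/(s² - 25) = 11s/(s² - 25)

Final answer: 11s/(s² - 25)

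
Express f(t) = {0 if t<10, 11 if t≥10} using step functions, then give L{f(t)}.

f(t) = 11·u(t-10). L{u(t-10)} = e^(-10s)/s, so L{f(t)} = 11·e^(-10s)/s

Final answer: 11·e^(-10s)/s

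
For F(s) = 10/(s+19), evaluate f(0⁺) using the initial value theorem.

f(0⁺) = lim_{s→∞} s·10/(s+19) = lim_{s→∞} 10s/(s+19) = 10

Final answer: 10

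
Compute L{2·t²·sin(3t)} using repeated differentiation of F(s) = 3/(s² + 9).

F(s) = 3/(s² + 9). F'(s) = -6s/(s² + 9)². F''(s) = -6(9 - 3s²)/(s² + 9)³ = (18s² - 54)/(s² + 9)³. So L{t²·sin(3t)} = (-1)² F''(s) = (18s² - 54)/(s² + 9)³. Then L{2·t²·sin(3t)} = 2·(18s² - 54)/(s² + 9)³ = (36s² - 108)/(s² + 9)³

Final answer: (36s² - 108)/(s² + 9)³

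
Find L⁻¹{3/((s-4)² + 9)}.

Form: b/((s-a)² + b²) → e^(at)sin(bt). With a=4, b=3

Final answer: e^(4t)·sin(3t)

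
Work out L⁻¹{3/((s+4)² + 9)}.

Form: b/((s-a)² + b²) → e^(at)sin(bt). With a=-4, b=3

Final answer: e^(-4t)·sin(3t)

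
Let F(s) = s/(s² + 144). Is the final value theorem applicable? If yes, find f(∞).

The final value theorem requires all poles of sF(s) in the left half-plane. sF(s) = s²/(s² + 144) has poles at s = ±12i (imaginary axis). Theorem does NOT apply (oscillatory system).

Final answer: Not applicable (oscillatory)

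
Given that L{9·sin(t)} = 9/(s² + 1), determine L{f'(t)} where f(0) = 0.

L{f'(t)} = s·F(s) - f(0) = s·9/(s² + 1) - 0 = 9s/(s² + 1)

Final answer: 9s/(s² + 1)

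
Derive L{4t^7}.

L{t^n} = n!/s^(n+1). So L{4t^7} = 4·7!/s^8 = 20160/s^8

Final answer: 20160/s^8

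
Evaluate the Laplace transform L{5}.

L{5} = 5 · L{1} = 5/s

Final answer: 5/s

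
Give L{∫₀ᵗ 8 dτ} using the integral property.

L{∫₀ᵗ f(τ)dτ} = F(s)/s with f(t) = 8. F(s) = 8/s, so L{∫₀ᵗ 8 dτ} = (8/s)/s = 8/s². (Check: ∫₀ᵗ 8 dτ = 8t.)

Final answer: 8/s²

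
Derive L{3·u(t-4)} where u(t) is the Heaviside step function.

L{u(t-a)} = e^(-as)/s. Here a=4, so L{u(t-4)} = e^(-4s)/s, and L{3·u(t-4)} = 3·e^(-4s)/s

Final answer: 3·e^(-4s)/s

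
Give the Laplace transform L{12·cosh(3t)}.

L{cosh(ωt)} = s/(s² - ω²), so L{cosh(3t)} = s/(s² - 9). Then L{12·cosh(3t)} = 12·s/(s² - 9) = 12s/(s² - 9)

Final answer: 12s/(s² - 9)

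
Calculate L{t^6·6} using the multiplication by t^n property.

L{6} = 6/s. d^1/ds^1[1/s] = -1/s². d^2/ds^2[1/s] = 2/s^3. d^3/ds^3[1/s] = -6/s^4. d^4/ds^4[1/s] = 24/s^5. d^5/ds^5[1/s] = -120/s^6. d^6/ds^6[1/s] = 720/s^7. So L{t^6} = (-1)^{6}·720/s^7 = 720/s^7. Then L{t^6·6} = 6·720/s^7 = 4320/s^7

Final answer: 4320/s^7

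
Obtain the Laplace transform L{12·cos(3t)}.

L{cos(ωt)} = s/(s² + ω²), so L{cos(3t)} = s/(s² + 9). Then L{12·cos(3t)} = 12·s/(s² + 9) = 12s/(s² + 9)

Final answer: 12s/(s² + 9)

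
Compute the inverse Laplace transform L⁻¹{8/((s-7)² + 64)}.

Using frequency shift, L⁻¹{8/((s-7)² + 64)} = e^(7t)·sin(8t)

Final answer: e^(7t)·sin(8t)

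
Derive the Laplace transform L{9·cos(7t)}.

L{cos(ωt)} = s/(s² + ω²), so L{cos(7t)} = s/(s² + 49). Then L{9·cos(7t)} = 9·s/(s² + 49) = 9s/(s² + 49)

Final answer: 9s/(s² + 49)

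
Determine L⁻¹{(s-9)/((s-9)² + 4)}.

Using frequency shift: L⁻¹{(s-a)/((s-a)² + b²)} = e^(at)cos(bt). Here a=9, b=2

Final answer: e^(9t)·cos(2t)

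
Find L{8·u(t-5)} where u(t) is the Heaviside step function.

L{u(t-a)} = e^(-as)/s. Here a=5, so L{u(t-5)} = e^(-5s)/s, and L{8·u(t-5)} = 8·e^(-5s)/s

Final answer: 8·e^(-5s)/s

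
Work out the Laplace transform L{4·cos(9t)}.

L{cos(ωt)} = s/(s² + ω²), so L{cos(9t)} = s/(s² + 81). Then L{4·cos(9t)} = 4·s/(s² + 81) = 4s/(s² + 81)

Final answer: 4s/(s² + 81)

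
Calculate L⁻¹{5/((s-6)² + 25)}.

Form: b/((s-a)² + b²) → e^(at)sin(bt). With a=6, b=5

Final answer: e^(6t)·sin(5t)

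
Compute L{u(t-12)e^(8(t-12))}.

u(t-a)f(t-a) with f(t)=e^(8t). L{e^(8t)} = 1/(s-8). By time shift: e^(-12s)/(s-8)

Final answer: e^(-12s)/(s-8)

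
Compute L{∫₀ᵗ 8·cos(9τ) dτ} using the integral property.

L{∫₀ᵗ f(τ)dτ} = F(s)/s with F(s) = 8s/(s² + 81), so the result is (8s/(s² + 81))/s = 8/(s² + 81)

Final answer: 8/(s² + 81)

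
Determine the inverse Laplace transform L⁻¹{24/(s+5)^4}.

L⁻¹{n!/(s-a)^(n+1)} = t^n·e^(at) with n=3, a=-5. So L⁻¹{6/(s+5)^4} = t^3·e^(-5t), and L⁻¹{24/(s+5)^4} = (24/6)·t^3·e^(-5t) = 4·t^3·e^(-5t)

Final answer: 4·t^3·e^(-5t)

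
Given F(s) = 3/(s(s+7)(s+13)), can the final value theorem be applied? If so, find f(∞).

Poles of sF(s) = 3/((s+7)(s+13)) are at s = -7 and s = -13, both in the left half-plane. Theorem applies. f(∞) = lim_{s→0} sF(s) = 3/(7·13) = 3/91

Final answer: 3/91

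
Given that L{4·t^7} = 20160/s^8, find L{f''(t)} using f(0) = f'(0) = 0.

L{f''(t)} = s²F(s) - sf(0) - f'(0) = s²·20160/s^8 - 0 - 0 = 20160/s^6

Final answer: 20160/s^6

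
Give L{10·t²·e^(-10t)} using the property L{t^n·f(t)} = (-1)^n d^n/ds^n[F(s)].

L{e^(-10t)} = 1/(s+10). d/ds[1/(s+10)] = -1/(s+10)². d²/ds²[1/(s+10)] = 2/(s+10)³. So L{t²·e^(-10t)} = (-1)² · 2/(s+10)³ = 2/(s+10)³. Then L{10·t²·e^(-10t)} = 10·2/(s+10)³ = 20/(s+10)³

Final answer: 20/(s+10)³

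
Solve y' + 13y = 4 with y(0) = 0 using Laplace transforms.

sY + 13Y = 4/s. Y = 4/(s(s+13)). Partial fractions: Y = 4/13/s - 4/13/(s+13)

Final answer: y(t) = 4/13(1 - e^(-13t))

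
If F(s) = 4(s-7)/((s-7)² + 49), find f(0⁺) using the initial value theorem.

f(0⁺) = lim_{s→∞} sF(s) = lim_{s→∞} 4s(s-7)/((s-7)² + 49) = 4

Final answer: 4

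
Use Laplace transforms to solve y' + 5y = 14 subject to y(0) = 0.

sY + 5Y = 14/s. Y = 14/(s(s+5)). Partial fractions: Y = 14/5/s - 14/5/(s+5)

Final answer: y(t) = 14/5(1 - e^(-5t))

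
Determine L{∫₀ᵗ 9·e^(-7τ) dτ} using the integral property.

L{∫₀ᵗ f(τ)dτ} = F(s)/s with F(s) = 9/(s+7), so L{∫₀ᵗ 9·e^(-7τ) dτ} = 9/(s(s+7))

Final answer: 9/(s(s+7))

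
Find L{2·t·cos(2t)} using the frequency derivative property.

L{cos(2t)} = s/(s² + 4). Derivative: d/ds[s/(s² + 4)] = [(s² + 4) - s·2s]/(s² + 4)² = (4 - s²)/(s² + 4)². So L{t·cos(2t)} = -F'(s) = (s² - 4)/(s² + 4)². Then L{2·t·cos(2t)} = 2·(s² - 4)/(s² + 4)²

Final answer: 2·(s² - 4)/(s² + 4)²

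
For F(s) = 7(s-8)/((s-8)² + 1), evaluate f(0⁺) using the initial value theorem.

f(0⁺) = lim_{s→∞} sF(s) = lim_{s→∞} 7s(s-8)/((s-8)² + 1) = 7

Final answer: 7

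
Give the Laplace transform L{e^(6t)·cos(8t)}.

L{e^(at)·cos(ωt)} = (s-a)/((s-a)² + ω²), so L{e^(6t)·cos(8t)} = (s-6)/((s-6)² + 64)

Final answer: (s-6)/((s-6)² + 64)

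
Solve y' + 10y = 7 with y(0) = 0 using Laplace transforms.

sY + 10Y = 7/s. Y = 7/(s(s+10)). Partial fractions: Y = 7/10/s - 7/10/(s+10)

Final answer: y(t) = 7/10(1 - e^(-10t))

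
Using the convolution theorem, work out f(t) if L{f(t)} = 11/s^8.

11/s^8 = (11/s)·(1/s^7) = L{11}·L{t^6/720}. By convolution, f(t) = 11*t^6/720 = ∫₀ᵗ 11·τ^6/720 dτ = 11·t^7/5040

Final answer: 11·t^7/5040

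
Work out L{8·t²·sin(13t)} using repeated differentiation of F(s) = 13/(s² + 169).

F(s) = 13/(s² + 169). F'(s) = -26s/(s² + 169)². F''(s) = -26(169 - 3s²)/(s² + 169)³ = (78s² - 4394)/(s² + 169)³. So L{t²·sin(13t)} = (-1)² F''(s) = (78s² - 4394)/(s² + 169)³. Then L{8·t²·sin(13t)} = 8·(78s² - 4394)/(s² + 169)³ = (624s² - 35152)/(s² + 169)³

Final answer: (624s² - 35152)/(s² + 169)³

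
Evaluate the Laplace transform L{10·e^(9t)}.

L{e^(at)} = 1/(s-a), so L{e^(9t)} = 1/(s-9). Then L{10·e^(9t)} = 10/(s-9)

Final answer: 10/(s-9)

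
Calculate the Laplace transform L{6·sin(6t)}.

L{sin(ωt)} = ω/(s² + ω²), so L{sin(6t)} = 6/(s² + 36). Then L{6·sin(6t)} = 6·6/(s² + 36) = 36/(s² + 36)

Final answer: 36/(s² + 36)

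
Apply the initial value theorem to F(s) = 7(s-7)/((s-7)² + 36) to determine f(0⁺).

f(0⁺) = lim_{s→∞} sF(s) = lim_{s→∞} 7s(s-7)/((s-7)² + 36) = 7

Final answer: 7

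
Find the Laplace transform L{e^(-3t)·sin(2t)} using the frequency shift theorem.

Frequency shift: L{e^(at)f(t)} = F(s-a). L{e^(-3t)·sin(2t)} = 2/((s+3)² + 4)

Final answer: 2/((s+3)² + 4)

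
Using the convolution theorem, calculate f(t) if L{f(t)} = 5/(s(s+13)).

5/(s(s+13)) = (5/s)·(1/(s+13)) = L{5}·L{e^(-13t)}. By convolution, f(t) = 5*e^(-13t) = ∫₀ᵗ 5·e^(-13τ) dτ = 5·(1 - e^(-13t))/13

Final answer: 5·(1 - e^(-13t))/13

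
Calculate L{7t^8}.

L{t^n} = n!/s^(n+1). So L{7t^8} = 7·8!/s^9 = 282240/s^9

Final answer: 282240/s^9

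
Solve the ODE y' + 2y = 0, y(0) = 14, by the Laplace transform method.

L{y'} + 2L{y} = 0. sY - 14 + 2Y = 0. Y(s+2) = 14. Y = 14/(s+2)

Final answer: y(t) = 14e^(-2t)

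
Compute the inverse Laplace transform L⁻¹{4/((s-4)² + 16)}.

Using frequency shift, L⁻¹{4/((s-4)² + 16)} = e^(4t)·sin(4t)

Final answer: e^(4t)·sin(4t)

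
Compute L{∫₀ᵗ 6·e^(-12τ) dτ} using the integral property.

L{∫₀ᵗ f(τ)dτ} = F(s)/s with F(s) = 6/(s+12), so L{∫₀ᵗ 6·e^(-12τ) dτ} = 6/(s(s+12))

Final answer: 6/(s(s+12))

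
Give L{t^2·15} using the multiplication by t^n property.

L{15} = 15/s. d^1/ds^1[1/s] = -1/s². d^2/ds^2[1/s] = 2/s^3. So L{t^2} = (-1)^{2}·2/s^3 = 2/s^3. Then L{t^2·15} = 15·2/s^3 = 30/s^3

Final answer: 30/s^3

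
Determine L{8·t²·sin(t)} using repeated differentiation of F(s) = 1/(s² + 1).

F(s) = 1/(s² + 1). F'(s) = -2s/(s² + 1)². F''(s) = -2(1 - 3s²)/(s² + 1)³ = (6s² - 2)/(s² + 1)³. So L{t²·sin(t)} = (-1)² F''(s) = (6s² - 2)/(s² + 1)³. Then L{8·t²·sin(t)} = 8·(6s² - 2)/(s² + 1)³ = (48s² - 16)/(s² + 1)³

Final answer: (48s² - 16)/(s² + 1)³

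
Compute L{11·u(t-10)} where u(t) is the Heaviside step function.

L{u(t-a)} = e^(-as)/s. Here a=10, so L{u(t-10)} = e^(-10s)/s, and L{11·u(t-10)} = 11·e^(-10s)/s

Final answer: 11·e^(-10s)/s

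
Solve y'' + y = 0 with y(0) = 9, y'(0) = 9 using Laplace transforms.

L{y''} + 1L{y} = 0. s²Y - 9s - 9 + Y = 0. Y(s² + 1) = 9s + 9. Y = (9s + 9)/(s² + 1). Inverting: y(t) = 9cos(t) + 9sin(t)

Final answer: y(t) = 9cos(t) + 9sin(t)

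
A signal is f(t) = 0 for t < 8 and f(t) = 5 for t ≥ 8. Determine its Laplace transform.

f(t) = 5·u(t-8). L{u(t-8)} = e^(-8s)/s, so L{f(t)} = 5·e^(-8s)/s

Final answer: 5·e^(-8s)/s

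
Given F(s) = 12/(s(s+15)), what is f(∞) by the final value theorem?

f(∞) = lim_{s→0} s·12/(s(s+15)) = lim_{s→0} 12/(s+15) = 12/15 = 4/5

Final answer: 4/5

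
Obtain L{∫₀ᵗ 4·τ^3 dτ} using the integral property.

L{∫₀ᵗ f(τ)dτ} = F(s)/s with f(t) = 4t^3. F(s) = 24/s^4, so L{∫₀ᵗ 4·τ^3 dτ} = (24/s^4)/s = 24/s^5. (Check: ∫₀ᵗ 4·τ^3 dτ = 4t^4/4.)

Final answer: 24/s^5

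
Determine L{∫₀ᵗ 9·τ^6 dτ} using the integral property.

L{∫₀ᵗ f(τ)dτ} = F(s)/s with f(t) = 9t^6. F(s) = 6480/s^7, so L{∫₀ᵗ 9·τ^6 dτ} = (6480/s^7)/s = 6480/s^8. (Check: ∫₀ᵗ 9·τ^6 dτ = 9t^7/7.)

Final answer: 6480/s^8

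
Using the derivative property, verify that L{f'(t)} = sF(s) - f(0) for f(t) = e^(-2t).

f'(t) = -2e^(-2t). Direct: L{f'(t)} = -2/(s+2). Property: s·1/(s+2) - 1 = (s - (s+2))/(s+2) = -2/(s+2). ✓

Final answer: -2/(s+2)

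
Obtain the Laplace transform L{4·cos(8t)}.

L{cos(ωt)} = s/(s² + ω²), so L{cos(8t)} = s/(s² + 64). Then L{4·cos(8t)} = 4·s/(s² + 64) = 4s/(s² + 64)

Final answer: 4s/(s² + 64)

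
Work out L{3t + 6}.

L{3t + 6} = 3·L{t} + 6·L{1} = 3/s² + 6/s

Final answer: 3/s² + 6/s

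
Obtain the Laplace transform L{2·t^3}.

L{t^n} = n!/s^(n+1), so L{t^3} = 6/s^4. Then L{2·t^3} = 2·6/s^4 = 12/s^4

Final answer: 12/s^4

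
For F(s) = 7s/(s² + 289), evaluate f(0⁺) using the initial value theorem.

f(0⁺) = lim_{s→∞} s·7s/(s² + 289) = lim_{s→∞} 7s²/(s² + 289) = 7

Final answer: 7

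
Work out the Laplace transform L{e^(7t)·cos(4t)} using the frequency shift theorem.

Frequency shift: L{e^(at)f(t)} = F(s-a). L{e^(7t)·cos(4t)} = (s-7)/((s-7)² + 16)

Final answer: (s-7)/((s-7)² + 16)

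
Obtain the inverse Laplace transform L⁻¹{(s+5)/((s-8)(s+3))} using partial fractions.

Using partial fractions, f(t) = (13e^(8t) - 2e^(-3t))/11

Final answer: (13e^(8t) - 2e^(-3t))/11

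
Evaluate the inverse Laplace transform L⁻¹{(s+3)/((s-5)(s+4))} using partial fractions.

Using partial fractions, f(t) = (8e^(5t) + e^(-4t))/9

Final answer: (8e^(5t) + e^(-4t))/9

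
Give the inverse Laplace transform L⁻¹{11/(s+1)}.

L⁻¹{1/(s-a)} = e^(at), so L⁻¹{1/(s+1)} = e^(-t), and L⁻¹{11/(s+1)} = 11·e^(-t)

Final answer: 11·e^(-t)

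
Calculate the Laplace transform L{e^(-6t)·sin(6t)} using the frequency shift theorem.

Frequency shift: L{e^(at)f(t)} = F(s-a). L{e^(-6t)·sin(6t)} = 6/((s+6)² + 36)

Final answer: 6/((s+6)² + 36)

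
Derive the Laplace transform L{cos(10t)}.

L{cos(ωt)} = s/(s² + ω²), so L{cos(10t)} = s/(s² + 100)

Final answer: s/(s² + 100)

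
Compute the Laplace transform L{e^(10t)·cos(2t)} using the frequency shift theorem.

Frequency shift: L{e^(at)f(t)} = F(s-a). L{e^(10t)·cos(2t)} = (s-10)/((s-10)² + 4)

Final answer: (s-10)/((s-10)² + 4)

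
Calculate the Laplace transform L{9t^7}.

L{9t^7} = 9 · L{t^7} = 9 · 5040/s^8 = 45360/s^8

Final answer: 45360/s^8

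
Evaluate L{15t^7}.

L{t^n} = n!/s^(n+1). So L{15t^7} = 15·7!/s^8 = 75600/s^8

Final answer: 75600/s^8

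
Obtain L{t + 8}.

L{t + 8} = L{t} + 8·L{1} = 1/s² + 8/s

Final answer: 1/s² + 8/s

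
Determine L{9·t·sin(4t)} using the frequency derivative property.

L{sin(4t)} = 4/(s² + 16). By L{t·f(t)} = -F'(s): -d/ds[4/(s² + 16)] = -(4)·(-2s)/(s² + 16)² = 8s/(s² + 16)². Then L{9·t·sin(4t)} = 9·8s/(s² + 16)² = 72s/(s² + 16)²

Final answer: 72s/(s² + 16)²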